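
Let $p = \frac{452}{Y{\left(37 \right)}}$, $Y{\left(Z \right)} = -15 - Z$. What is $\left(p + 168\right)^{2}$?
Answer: $\frac{4289041}{169} \approx 25379.0$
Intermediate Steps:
$p = - \frac{113}{13}$ ($p = \frac{452}{-15 - 37} = \frac{452}{-52} = 452 \left(- \frac{1}{52}\right) = - \frac{113}{13} \approx -8.6923$)
$\left(p + 168\right)^{2} = \left(- \frac{113}{13} + 168\right)^{2} = \left(\frac{2071}{13}\right)^{2} = \frac{4289041}{169}$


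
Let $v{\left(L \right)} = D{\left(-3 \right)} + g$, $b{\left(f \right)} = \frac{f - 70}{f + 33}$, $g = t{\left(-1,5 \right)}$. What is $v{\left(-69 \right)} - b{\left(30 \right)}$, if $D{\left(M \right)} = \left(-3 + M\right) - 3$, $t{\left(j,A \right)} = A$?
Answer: $- \frac{212}{63} \approx -3.3651$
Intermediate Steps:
$g = 5$
$D{\left(M \right)} = -6 + M$
$b{\left(f \right)} = \frac{-70 + f}{33 + f}$
$v{\left(L \right)} = -4$ ($v{\left(L \right)} = \left(-6 - 3\right) + 5 = -9 + 5 = -4$)
$v{\left(-69 \right)} - b{\left(30 \right)} = -4 - \frac{-70 + 30}{33 + 30} = -4 - \frac{1}{63} \left(-40\right) = -4 - - \frac{40}{63} = -4 + \frac{40}{63} = - \frac{212}{63}$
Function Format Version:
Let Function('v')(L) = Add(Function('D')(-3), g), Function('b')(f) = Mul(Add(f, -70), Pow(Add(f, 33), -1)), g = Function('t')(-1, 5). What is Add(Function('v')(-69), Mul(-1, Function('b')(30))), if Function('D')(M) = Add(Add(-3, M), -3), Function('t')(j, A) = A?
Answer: Rational(-212, 63) ≈ -3.3651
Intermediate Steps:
g = 5
Function('D')(M) = Add(-6, M)
Function('b')(f) = Mul(Pow(Add(33, f), -1), Add(-70, f)) (Function('b')(f) = Mul(Add(-70, f), Pow(Add(33, f), -1)) = Mul(Pow(Add(33, f), -1), Add(-70, f)))
Function('v')(L) = -4 (Function('v')(L) = Add(Add(-6, -3), 5) = Add(-9, 5) = -4)
Add(Function('v')(-69), Mul(-1, Function('b')(30))) = Add(-4, Mul(-1, Mul(Pow(Add(33, 30), -1), Add(-70, 30)))) = Add(-4, Mul(-1, Mul(Pow(63, -1), -40))) = Add(-4, Mul(-1, Mul(Rational(1, 63), -40))) = Add(-4, Mul(-1, Rational(-40, 63))) = Add(-4, Rational(40, 63)) = Rational(-212, 63)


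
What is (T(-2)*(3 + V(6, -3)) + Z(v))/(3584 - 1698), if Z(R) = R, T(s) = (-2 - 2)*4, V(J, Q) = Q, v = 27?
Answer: 27/1886 ≈ 0.014316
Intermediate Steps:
T(s) = -16 (T(s) = -4*4 = -16)
(T(-2)*(3 + V(6, -3)) + Z(v))/(3584 - 1698) = (-16*(3 - 3) + 27)/(3584 - 1698) = (-16*0 + 27)/1886 = (0 + 27)*(1/1886) = 27*(1/1886) = 27/1886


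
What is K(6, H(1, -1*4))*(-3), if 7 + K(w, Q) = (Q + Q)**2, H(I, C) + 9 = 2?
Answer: -567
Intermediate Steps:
H(I, C) = -7 (H(I, C) = -9 + 2 = -7)
K(w, Q) = -7 + 4*Q**2 (K(w, Q) = -7 + (Q + Q)**2 = -7 + (2*Q)**2 = -7 + 4*Q**2)
K(6, H(1, -1*4))*(-3) = (-7 + 4*(-7)**2)*(-3) = (-7 + 4*49)*(-3) = (-7 + 196)*(-3) = 189*(-3) = -567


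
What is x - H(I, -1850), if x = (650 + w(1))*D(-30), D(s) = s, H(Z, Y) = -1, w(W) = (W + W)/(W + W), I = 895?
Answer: -19529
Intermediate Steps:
w(W) = 1 (w(W) = (2*W)/((2*W)) = (2*W)*(1/(2*W)) = 1)
x = -19530 (x = (650 + 1)*(-30) = 651*(-30) = -19530)
x - H(I, -1850) = -19530 - 1*(-1) = -19530 + 1 = -19529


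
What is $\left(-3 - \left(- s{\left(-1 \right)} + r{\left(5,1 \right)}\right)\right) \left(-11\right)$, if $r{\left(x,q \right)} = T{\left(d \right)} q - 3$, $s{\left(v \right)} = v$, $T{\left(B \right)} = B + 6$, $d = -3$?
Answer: $44$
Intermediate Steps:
$T{\left(B \right)} = 6 + B$
$r{\left(x,q \right)} = -3 + 3 q$ ($r{\left(x,q \right)} = \left(6 - 3\right) q - 3 = 3 q - 3 = -3 + 3 q$)
$\left(-3 - \left(- s{\left(-1 \right)} + r{\left(5,1 \right)}\right)\right) \left(-11\right) = \left(-3 - \left(-2 + 3\right)\right) \left(-11\right) = \left(-3 - 1\right) \left(-11\right) = \left(-4\right) \left(-11\right) = 44$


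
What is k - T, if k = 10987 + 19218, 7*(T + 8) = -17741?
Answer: 229232/7 ≈ 32747.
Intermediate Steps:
T = -17797/7 (T = -8 + (⅐)*(-17741) = -8 - 17741/7 = -17797/7 ≈ -2542.4)
k = 30205
k - T = 30205 - 1*(-17797/7) = 30205 + 17797/7 = 229232/7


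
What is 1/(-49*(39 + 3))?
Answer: -1/2058 ≈ -0.00048591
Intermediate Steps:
1/(-49*(39 + 3)) = 1/(-49*42) = 1/(-2058) = -1/2058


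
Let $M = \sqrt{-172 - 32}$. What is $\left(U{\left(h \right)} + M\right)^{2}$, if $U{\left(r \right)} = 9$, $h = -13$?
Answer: $-123 + 36 i \sqrt{51} \approx -123.0 + 257.09 i$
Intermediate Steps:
$M = 2 i \sqrt{51}$ ($M = \sqrt{-204} = 2 i \sqrt{51} \approx 14.283 i$)
$\left(U{\left(h \right)} + M\right)^{2} = \left(9 + 2 i \sqrt{51}\right)^{2}$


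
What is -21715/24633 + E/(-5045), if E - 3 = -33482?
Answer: 715136032/124273485 ≈ 5.7545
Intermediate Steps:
E = -33479 (E = 3 - 33482 = -33479)
-21715/24633 + E/(-5045) = -21715/24633 - 33479/(-5045) = -21715*1/24633 - 33479*(-1/5045) = -21715/24633 + 33479/5045 = 715136032/124273485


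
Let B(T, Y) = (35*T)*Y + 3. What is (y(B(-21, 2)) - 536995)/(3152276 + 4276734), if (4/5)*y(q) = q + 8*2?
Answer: -431047/5943208 ≈ -0.072528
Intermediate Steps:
B(T, Y) = 3 + 35*T*Y (B(T, Y) = 35*T*Y + 3 = 3 + 35*T*Y)
y(q) = 20 + 5*q/4 (y(q) = 5*(q + 8*2)/4 = 5*(q + 16)/4 = 5*(16 + q)/4 = 20 + 5*q/4)
(y(B(-21, 2)) - 536995)/(3152276 + 4276734) = ((20 + 5*(3 + 35*(-21)*2)/4) - 536995)/(3152276 + 4276734) = ((20 + 5*(3 - 1470)/4) - 536995)/7429010 = ((20 + (5/4)*(-1467)) - 536995)*(1/7429010) = ((20 - 7335/4) - 536995)*(1/7429010) = (-7255/4 - 536995)*(1/7429010) = -2155235/4*1/7429010 = -431047/5943208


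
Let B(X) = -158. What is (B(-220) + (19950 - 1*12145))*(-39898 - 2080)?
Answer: -321005766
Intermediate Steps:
(B(-220) + (19950 - 1*12145))*(-39898 - 2080) = (-158 + (19950 - 1*12145))*(-39898 - 2080) = (-158 + (19950 - 12145))*(-41978) = (-158 + 7805)*(-41978) = 7647*(-41978) = -321005766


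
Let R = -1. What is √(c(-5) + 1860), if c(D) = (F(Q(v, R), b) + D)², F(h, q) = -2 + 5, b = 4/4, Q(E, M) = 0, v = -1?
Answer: 2*√466 ≈ 43.174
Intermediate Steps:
b = 1 (b = 4*(¼) = 1)
F(h, q) = 3
c(D) = (3 + D)²
√(c(-5) + 1860) = √((3 - 5)² + 1860) = √((-2)² + 1860) = √(4 + 1860) = √1864 = 2*√466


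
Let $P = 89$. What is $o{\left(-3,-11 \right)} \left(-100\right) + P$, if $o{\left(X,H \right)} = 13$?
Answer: $-1211$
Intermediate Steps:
$o{\left(-3,-11 \right)} \left(-100\right) + P = 13 \left(-100\right) + 89 = -1300 + 89 = -1211$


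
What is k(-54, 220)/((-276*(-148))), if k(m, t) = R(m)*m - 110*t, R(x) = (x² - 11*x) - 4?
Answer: -53381/10212 ≈ -5.2273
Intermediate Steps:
R(x) = -4 + x² - 11*x
k(m, t) = -110*t + m*(-4 + m² - 11*m) (k(m, t) = (-4 + m² - 11*m)*m - 110*t = m*(-4 + m² - 11*m) - 110*t = -110*t + m*(-4 + m² - 11*m))
k(-54, 220)/((-276*(-148))) = (-110*220 - 1*(-54)*(4 - 1*(-54)² + 11*(-54)))/((-276*(-148))) = (-24200 - 1*(-54)*(4 - 1*2916 - 594))/40848 = (-24200 - 1*(-54)*(4 - 2916 - 594))*(1/40848) = (-24200 - 1*(-54)*(-3506))*(1/40848) = (-24200 - 189324)*(1/40848) = -213524*1/40848 = -53381/10212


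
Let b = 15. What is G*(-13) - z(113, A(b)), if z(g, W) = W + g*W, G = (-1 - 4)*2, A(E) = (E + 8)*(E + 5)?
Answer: -52310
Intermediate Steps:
A(E) = (5 + E)*(8 + E) (A(E) = (8 + E)*(5 + E) = (5 + E)*(8 + E))
G = -10 (G = -5*2 = -10)
z(g, W) = W + W*g
G*(-13) - z(113, A(b)) = -10*(-13) - (40 + 15² + 13*15)*(1 + 113) = 130 - (40 + 225 + 195)*114 = 130 - 460*114 = 130 - 1*52440 = 130 - 52440 = -52310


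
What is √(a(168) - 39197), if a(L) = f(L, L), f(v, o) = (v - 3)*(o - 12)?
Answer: I*√13457 ≈ 116.0*I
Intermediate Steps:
f(v, o) = (-12 + o)*(-3 + v) (f(v, o) = (-3 + v)*(-12 + o) = (-12 + o)*(-3 + v))
a(L) = 36 + L² - 15*L (a(L) = 36 - 12*L - 3*L + L*L = 36 - 12*L - 3*L + L² = 36 + L² - 15*L)
√(a(168) - 39197) = √((36 + 168² - 15*168) - 39197) = √((36 + 28224 - 2520) - 39197) = √(25740 - 39197) = √(-13457) = I*√13457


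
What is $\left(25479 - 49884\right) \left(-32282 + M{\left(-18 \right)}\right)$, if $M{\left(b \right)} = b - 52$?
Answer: $789550560$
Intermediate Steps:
$M{\left(b \right)} = -52 + b$ ($M{\left(b \right)} = b - 52 = -52 + b$)
$\left(25479 - 49884\right) \left(-32282 + M{\left(-18 \right)}\right) = \left(25479 - 49884\right) \left(-32282 - 70\right) = - 24405 \left(-32282 - 70\right) = \left(-24405\right) \left(-32352\right) = 789550560$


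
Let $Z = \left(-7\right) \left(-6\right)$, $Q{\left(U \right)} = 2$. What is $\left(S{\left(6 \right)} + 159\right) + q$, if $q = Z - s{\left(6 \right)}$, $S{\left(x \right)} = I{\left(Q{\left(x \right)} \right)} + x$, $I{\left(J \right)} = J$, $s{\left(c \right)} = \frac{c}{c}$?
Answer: $208$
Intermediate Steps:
$s{\left(c \right)} = 1$
$Z = 42$
$S{\left(x \right)} = 2 + x$
$q = 41$ ($q = 42 - 1 = 41$)
$\left(S{\left(6 \right)} + 159\right) + q = \left(\left(2 + 6\right) + 159\right) + 41 = \left(8 + 159\right) + 41 = 167 + 41 = 208$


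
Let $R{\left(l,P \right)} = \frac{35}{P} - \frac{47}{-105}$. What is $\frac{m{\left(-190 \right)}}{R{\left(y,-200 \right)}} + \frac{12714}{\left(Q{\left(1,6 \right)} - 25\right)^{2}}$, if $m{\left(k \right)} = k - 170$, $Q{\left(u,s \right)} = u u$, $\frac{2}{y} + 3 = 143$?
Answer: $- \frac{28545149}{21984} \approx -1298.5$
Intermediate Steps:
$y = \frac{1}{70}$ ($y = \frac{2}{-3 + 143} = \frac{2}{140} = 2 \cdot \frac{1}{140} = \frac{1}{70} \approx 0.014286$)
$Q{\left(u,s \right)} = u^{2}$
$m{\left(k \right)} = -170 + k$
$R{\left(l,P \right)} = \frac{47}{105} + \frac{35}{P}$ ($R{\left(l,P \right)} = \frac{35}{P} - - \frac{47}{105} = \frac{35}{P} + \frac{47}{105} = \frac{47}{105} + \frac{35}{P}$)
$\frac{m{\left(-190 \right)}}{R{\left(y,-200 \right)}} + \frac{12714}{\left(Q{\left(1,6 \right)} - 25\right)^{2}} = \frac{-170 - 190}{\frac{47}{105} + \frac{35}{-200}} + \frac{12714}{\left(1^{2} - 25\right)^{2}} = - \frac{360}{\frac{47}{105} + 35 \left(- \frac{1}{200}\right)} + \frac{12714}{\left(1 - 25\right)^{2}} = - \frac{360}{\frac{47}{105} - \frac{7}{40}} + \frac{12714}{\left(-24\right)^{2}} = - \frac{360}{\frac{229}{840}} + \frac{12714}{576} = \left(-360\right) \frac{840}{229} + 12714 \cdot \frac{1}{576} = - \frac{302400}{229} + \frac{2119}{96} = - \frac{28545149}{21984}$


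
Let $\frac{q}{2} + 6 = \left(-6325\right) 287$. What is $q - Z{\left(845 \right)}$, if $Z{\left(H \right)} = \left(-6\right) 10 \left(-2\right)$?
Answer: $-3630682$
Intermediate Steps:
$Z{\left(H \right)} = 120$ ($Z{\left(H \right)} = \left(-60\right) \left(-2\right) = 120$)
$q = -3630562$ ($q = -12 + 2 \left(\left(-6325\right) 287\right) = -12 + 2 \left(-1815275\right) = -12 - 3630550 = -3630562$)
$q - Z{\left(845 \right)} = -3630562 - 120 = -3630682$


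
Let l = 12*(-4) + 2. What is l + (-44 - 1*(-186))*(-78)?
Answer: -11122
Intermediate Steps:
l = -46 (l = -48 + 2 = -46)
l + (-44 - 1*(-186))*(-78) = -46 + (-44 - 1*(-186))*(-78) = -46 + (-44 + 186)*(-78) = -46 + 142*(-78) = -46 - 11076 = -11122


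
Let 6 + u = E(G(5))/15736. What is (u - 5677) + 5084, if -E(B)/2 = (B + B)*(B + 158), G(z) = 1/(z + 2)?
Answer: -115467941/192766 ≈ -599.01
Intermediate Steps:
G(z) = 1/(2 + z)
E(B) = -4*B*(158 + B) (E(B) = -2*(B + B)*(B + 158) = -2*2*B*(158 + B) = -4*B*(158 + B))
u = -1157703/192766 (u = -6 - 4*(158 + 1/(2 + 5))/(2 + 5)/15736 = -6 - 4*(158 + 1/7)/7*(1/15736) = -6 - 4*1/7*(158 + 1/7)*(1/15736) = -6 - 4*1/7*1107/7*(1/15736) = -6 - 4428/49*1/15736 = -6 - 1107/192766 = -1157703/192766 ≈ -6.0057)
(u - 5677) + 5084 = (-1157703/192766 - 5677) + 5084 = -1095490285/192766 + 5084 = -115467941/192766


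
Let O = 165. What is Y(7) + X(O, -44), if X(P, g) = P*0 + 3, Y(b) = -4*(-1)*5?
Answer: 23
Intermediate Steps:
Y(b) = 20 (Y(b) = 4*5 = 20)
X(P, g) = 3 (X(P, g) = 0 + 3 = 3)
Y(7) + X(O, -44) = 20 + 3 = 23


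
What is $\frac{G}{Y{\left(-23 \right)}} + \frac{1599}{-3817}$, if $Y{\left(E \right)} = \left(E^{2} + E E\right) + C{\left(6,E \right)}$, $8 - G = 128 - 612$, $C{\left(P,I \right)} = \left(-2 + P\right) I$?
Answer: $\frac{55555}{614537} \approx 0.090401$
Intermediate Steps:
$C{\left(P,I \right)} = I \left(-2 + P\right)$
$G = 492$ ($G = 8 - \left(128 - 612\right) = 8 - -484 = 8 + 484 = 492$)
$Y{\left(E \right)} = 2 E^{2} + 4 E$ ($Y{\left(E \right)} = \left(E^{2} + E E\right) + E \left(-2 + 6\right) = \left(E^{2} + E^{2}\right) + E 4 = 2 E^{2} + 4 E$)
$\frac{G}{Y{\left(-23 \right)}} + \frac{1599}{-3817} = \frac{492}{2 \left(-23\right) \left(2 - 23\right)} + \frac{1599}{-3817} = \frac{492}{2 \left(-23\right) \left(-21\right)} + 1599 \left(- \frac{1}{3817}\right) = \frac{492}{966} - \frac{1599}{3817} = 492 \cdot \frac{1}{966} - \frac{1599}{3817} = \frac{82}{161} - \frac{1599}{3817} = \frac{55555}{614537}$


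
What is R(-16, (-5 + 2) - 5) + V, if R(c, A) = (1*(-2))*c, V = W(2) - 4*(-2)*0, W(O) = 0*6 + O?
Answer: 34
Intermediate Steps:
W(O) = O (W(O) = 0 + O = O)
V = 2 (V = 2 - 4*(-2)*0 = 2 - (-8)*0 = 2 - 1*0 = 2 + 0 = 2)
R(c, A) = -2*c
R(-16, (-5 + 2) - 5) + V = -2*(-16) + 2 = 32 + 2 = 34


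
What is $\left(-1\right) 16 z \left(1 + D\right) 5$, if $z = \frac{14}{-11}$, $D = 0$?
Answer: $\frac{1120}{11} \approx 101.82$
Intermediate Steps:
$z = - \frac{14}{11}$ ($z = 14 \left(- \frac{1}{11}\right) = - \frac{14}{11} \approx -1.2727$)
$\left(-1\right) 16 z \left(1 + D\right) 5 = \left(-1\right) 16 \left(- \frac{14}{11}\right) \left(1 + 0\right) 5 = \left(-16\right) \left(- \frac{14}{11}\right) 1 \cdot 5 = \frac{224}{11} \cdot 5 = \frac{1120}{11}$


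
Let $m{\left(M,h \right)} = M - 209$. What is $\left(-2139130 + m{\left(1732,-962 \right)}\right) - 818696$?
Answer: $-2956303$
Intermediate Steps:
$m{\left(M,h \right)} = -209 + M$ ($m{\left(M,h \right)} = M - 209 = -209 + M$)
$\left(-2139130 + m{\left(1732,-962 \right)}\right) - 818696 = \left(-2139130 + \left(-209 + 1732\right)\right) - 818696 = \left(-2139130 + 1523\right) - 818696 = -2137607 - 818696 = -2956303$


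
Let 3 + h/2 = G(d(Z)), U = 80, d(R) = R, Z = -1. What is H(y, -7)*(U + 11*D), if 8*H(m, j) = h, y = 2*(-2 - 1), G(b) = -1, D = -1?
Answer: -69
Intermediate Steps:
h = -8 (h = -6 + 2*(-1) = -6 - 2 = -8)
y = -6 (y = 2*(-3) = -6)
H(m, j) = -1 (H(m, j) = (1/8)*(-8) = -1)
H(y, -7)*(U + 11*D) = -(80 + 11*(-1)) = -(80 - 11) = -1*69 = -69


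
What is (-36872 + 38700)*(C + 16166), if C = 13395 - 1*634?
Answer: 52878556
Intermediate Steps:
C = 12761 (C = 13395 - 634 = 12761)
(-36872 + 38700)*(C + 16166) = (-36872 + 38700)*(12761 + 16166) = 1828*28927 = 52878556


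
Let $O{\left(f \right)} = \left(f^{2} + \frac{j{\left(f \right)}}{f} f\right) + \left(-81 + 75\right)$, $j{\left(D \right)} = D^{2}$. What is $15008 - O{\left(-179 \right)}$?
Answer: $-49068$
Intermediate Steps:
$O{\left(f \right)} = -6 + 2 f^{2}$ ($O{\left(f \right)} = \left(f^{2} + \frac{f^{2}}{f} f\right) + \left(-81 + 75\right) = \left(f^{2} + f f\right) - 6 = \left(f^{2} + f^{2}\right) - 6 = 2 f^{2} - 6 = -6 + 2 f^{2}$)
$15008 - O{\left(-179 \right)} = 15008 - \left(-6 + 2 \left(-179\right)^{2}\right) = 15008 - \left(-6 + 2 \cdot 32041\right) = 15008 - \left(-6 + 64082\right) = 15008 - 64076 = -49068$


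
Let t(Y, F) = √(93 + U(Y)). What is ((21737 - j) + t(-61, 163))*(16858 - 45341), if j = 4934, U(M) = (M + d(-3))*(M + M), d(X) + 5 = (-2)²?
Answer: -478599849 - 28483*√7657 ≈ -4.8109e+8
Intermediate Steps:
d(X) = -1 (d(X) = -5 + (-2)² = -5 + 4 = -1)
U(M) = 2*M*(-1 + M) (U(M) = (M - 1)*(M + M) = (-1 + M)*(2*M) = 2*M*(-1 + M))
t(Y, F) = √(93 + 2*Y*(-1 + Y))
((21737 - j) + t(-61, 163))*(16858 - 45341) = ((21737 - 1*4934) + √(93 + 2*(-61)*(-1 - 61)))*(16858 - 45341) = ((21737 - 4934) + √(93 + 2*(-61)*(-62)))*(-28483) = (16803 + √(93 + 7564))*(-28483) = (16803 + √7657)*(-28483) = -478599849 - 28483*√7657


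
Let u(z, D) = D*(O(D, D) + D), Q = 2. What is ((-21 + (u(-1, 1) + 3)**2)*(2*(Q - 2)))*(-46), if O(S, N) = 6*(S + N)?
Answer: 0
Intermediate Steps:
O(S, N) = 6*N + 6*S (O(S, N) = 6*(N + S) = 6*N + 6*S)
u(z, D) = 13*D**2 (u(z, D) = D*((6*D + 6*D) + D) = D*(12*D + D) = D*(13*D) = 13*D**2)
((-21 + (u(-1, 1) + 3)**2)*(2*(Q - 2)))*(-46) = ((-21 + (13*1**2 + 3)**2)*(2*(2 - 2)))*(-46) = ((-21 + (13*1 + 3)**2)*(2*0))*(-46) = ((-21 + (13 + 3)**2)*0)*(-46) = ((-21 + 16**2)*0)*(-46) = ((-21 + 256)*0)*(-46) = (235*0)*(-46) = 0*(-46) = 0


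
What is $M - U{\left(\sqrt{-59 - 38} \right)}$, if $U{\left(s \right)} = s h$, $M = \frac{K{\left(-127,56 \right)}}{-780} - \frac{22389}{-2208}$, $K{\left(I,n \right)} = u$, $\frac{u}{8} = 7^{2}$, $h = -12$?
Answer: $\frac{1383157}{143520} + 12 i \sqrt{97} \approx 9.6374 + 118.19 i$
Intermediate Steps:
$u = 392$ ($u = 8 \cdot 7^{2} = 8 \cdot 49 = 392$)
$K{\left(I,n \right)} = 392$
$M = \frac{1383157}{143520}$ ($M = \frac{392}{-780} - \frac{22389}{-2208} = 392 \left(- \frac{1}{780}\right) - - \frac{7463}{736} = - \frac{98}{195} + \frac{7463}{736} = \frac{1383157}{143520} \approx 9.6374$)
$U{\left(s \right)} = - 12 s$ ($U{\left(s \right)} = s \left(-12\right) = - 12 s$)
$M - U{\left(\sqrt{-59 - 38} \right)} = \frac{1383157}{143520} - - 12 \sqrt{-59 - 38} = \frac{1383157}{143520} - - 12 \sqrt{-97} = \frac{1383157}{143520} - - 12 i \sqrt{97} = \frac{1383157}{143520} + 12 i \sqrt{97}$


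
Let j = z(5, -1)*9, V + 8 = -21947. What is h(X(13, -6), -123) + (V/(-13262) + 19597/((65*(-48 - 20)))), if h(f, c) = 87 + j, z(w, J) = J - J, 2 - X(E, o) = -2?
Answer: 2468457583/29309020 ≈ 84.222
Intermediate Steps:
V = -21955 (V = -8 - 21947 = -21955)
X(E, o) = 4 (X(E, o) = 2 - 1*(-2) = 2 + 2 = 4)
z(w, J) = 0
j = 0 (j = 0*9 = 0)
h(f, c) = 87 (h(f, c) = 87 + 0 = 87)
h(X(13, -6), -123) + (V/(-13262) + 19597/((65*(-48 - 20)))) = 87 + (-21955/(-13262) + 19597/((65*(-48 - 20)))) = 87 + (-21955*(-1/13262) + 19597/((65*(-68)))) = 87 + (21955/13262 + 19597/(-4420)) = 87 + (21955/13262 + 19597*(-1/4420)) = 87 + (21955/13262 - 19597/4420) = 87 - 81427157/29309020 = 2468457583/29309020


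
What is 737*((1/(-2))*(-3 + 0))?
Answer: 2211/2 ≈ 1105.5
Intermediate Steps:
737*((1/(-2))*(-3 + 0)) = 737*((1*(-1/2))*(-3)) = 737*(-1/2*(-3)) = 737*(3/2) = 2211/2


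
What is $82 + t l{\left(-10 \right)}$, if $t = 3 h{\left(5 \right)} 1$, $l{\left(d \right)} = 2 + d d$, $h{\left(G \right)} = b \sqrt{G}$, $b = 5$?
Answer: $82 + 1530 \sqrt{5} \approx 3503.2$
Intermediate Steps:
$h{\left(G \right)} = 5 \sqrt{G}$
$l{\left(d \right)} = 2 + d^{2}$
$t = 15 \sqrt{5}$ ($t = 3 \cdot 5 \sqrt{5} \cdot 1 = 15 \sqrt{5} \cdot 1 = 15 \sqrt{5} \approx 33.541$)
$82 + t l{\left(-10 \right)} = 82 + 15 \sqrt{5} \left(2 + \left(-10\right)^{2}\right) = 82 + 15 \sqrt{5} \left(2 + 100\right) = 82 + 15 \sqrt{5} \cdot 102 = 82 + 1530 \sqrt{5}$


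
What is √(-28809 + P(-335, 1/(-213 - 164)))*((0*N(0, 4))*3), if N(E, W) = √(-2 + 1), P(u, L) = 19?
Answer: 0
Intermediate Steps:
N(E, W) = I (N(E, W) = √(-1) = I)
√(-28809 + P(-335, 1/(-213 - 164)))*((0*N(0, 4))*3) = √(-28809 + 19)*((0*I)*3) = √(-28790)*(0*3) = (I*√28790)*0 = 0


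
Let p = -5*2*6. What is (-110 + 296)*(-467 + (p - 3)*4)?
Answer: -133734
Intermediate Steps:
p = -60 (p = -10*6 = -60)
(-110 + 296)*(-467 + (p - 3)*4) = (-110 + 296)*(-467 + (-60 - 3)*4) = 186*(-467 - 63*4) = 186*(-467 - 252) = 186*(-719) = -133734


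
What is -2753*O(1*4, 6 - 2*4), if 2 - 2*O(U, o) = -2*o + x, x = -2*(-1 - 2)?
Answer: 11012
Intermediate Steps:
x = 6 (x = -2*(-3) = 6)
O(U, o) = -2 + o (O(U, o) = 1 - (-2*o + 6)/2 = 1 - (6 - 2*o)/2 = 1 + (-3 + o) = -2 + o)
-2753*O(1*4, 6 - 2*4) = -2753*(-2 + (6 - 2*4)) = -2753*(-2 + (6 - 8)) = -2753*(-2 - 2) = -2753*(-4) = 11012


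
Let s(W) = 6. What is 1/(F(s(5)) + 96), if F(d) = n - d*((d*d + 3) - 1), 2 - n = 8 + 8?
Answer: -1/146 ≈ -0.0068493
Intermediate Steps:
n = -14 (n = 2 - (8 + 8) = 2 - 1*16 = 2 - 16 = -14)
F(d) = -14 - d*(2 + d²) (F(d) = -14 - d*((d*d + 3) - 1) = -14 - d*((d² + 3) - 1) = -14 - d*((3 + d²) - 1) = -14 - d*(2 + d²))
1/(F(s(5)) + 96) = 1/((-14 - 1*6³ - 2*6) + 96) = 1/((-14 - 1*216 - 12) + 96) = 1/((-14 - 216 - 12) + 96) = 1/(-242 + 96) = 1/(-146) = -1/146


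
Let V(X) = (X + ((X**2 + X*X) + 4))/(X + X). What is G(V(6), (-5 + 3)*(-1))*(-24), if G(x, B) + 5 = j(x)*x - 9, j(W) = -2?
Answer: 664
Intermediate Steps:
V(X) = (4 + X + 2*X**2)/(2*X) (V(X) = (X + ((X**2 + X**2) + 4))/((2*X)) = (X + (2*X**2 + 4))*(1/(2*X)) = (X + (4 + 2*X**2))*(1/(2*X)) = (4 + X + 2*X**2)*(1/(2*X)) = (4 + X + 2*X**2)/(2*X))
G(x, B) = -14 - 2*x (G(x, B) = -5 + (-2*x - 9) = -5 + (-9 - 2*x) = -14 - 2*x)
G(V(6), (-5 + 3)*(-1))*(-24) = (-14 - 2*(1/2 + 6 + 2/6))*(-24) = (-14 - 2*(1/2 + 6 + 2*(1/6)))*(-24) = (-14 - 2*(1/2 + 6 + 1/3))*(-24) = (-14 - 2*41/6)*(-24) = (-14 - 41/3)*(-24) = -83/3*(-24) = 664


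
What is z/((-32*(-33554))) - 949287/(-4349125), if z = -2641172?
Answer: -2616877785641/1167444322000 ≈ -2.2415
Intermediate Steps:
z/((-32*(-33554))) - 949287/(-4349125) = -2641172/((-32*(-33554))) - 949287/(-4349125) = -2641172/1073728 - 949287*(-1/4349125) = -2641172*1/1073728 + 949287/4349125 = -660293/268432 + 949287/4349125 = -2616877785641/1167444322000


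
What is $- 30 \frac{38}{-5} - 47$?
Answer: $181$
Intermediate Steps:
$- 30 \frac{38}{-5} - 47 = - 30 \cdot 38 \left(- \frac{1}{5}\right) - 47 = \left(-30\right) \left(- \frac{38}{5}\right) - 47 = 228 - 47 = 181$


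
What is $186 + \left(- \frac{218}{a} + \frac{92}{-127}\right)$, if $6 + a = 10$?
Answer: $\frac{33217}{254} \approx 130.78$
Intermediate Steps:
$a = 4$ ($a = -6 + 10 = 4$)
$186 + \left(- \frac{218}{a} + \frac{92}{-127}\right) = 186 + \left(- \frac{218}{4} + \frac{92}{-127}\right) = 186 + \left(\left(-218\right) \frac{1}{4} + 92 \left(- \frac{1}{127}\right)\right) = 186 - \frac{14027}{254} = \frac{33217}{254}$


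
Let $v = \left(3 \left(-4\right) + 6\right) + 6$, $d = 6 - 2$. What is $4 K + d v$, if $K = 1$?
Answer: $4$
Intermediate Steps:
$d = 4$ ($d = 6 - 2 = 4$)
$v = 0$ ($v = \left(-12 + 6\right) + 6 = -6 + 6 = 0$)
$4 K + d v = 4 \cdot 1 + 4 \cdot 0 = 4 + 0 = 4$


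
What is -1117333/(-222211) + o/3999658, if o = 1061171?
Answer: 4704753741195/888768003838 ≈ 5.2936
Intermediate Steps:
-1117333/(-222211) + o/3999658 = -1117333/(-222211) + 1061171/3999658 = -1117333*(-1/222211) + 1061171*(1/3999658) = 1117333/222211 + 1061171/3999658 = 4704753741195/888768003838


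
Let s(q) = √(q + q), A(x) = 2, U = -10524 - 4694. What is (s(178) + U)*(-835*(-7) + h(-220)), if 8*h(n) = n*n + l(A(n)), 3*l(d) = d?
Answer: -1086116269/6 + 142741*√89/6 ≈ -1.8079e+8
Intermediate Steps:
U = -15218
l(d) = d/3
s(q) = √2*√q (s(q) = √(2*q) = √2*√q)
h(n) = 1/12 + n²/8 (h(n) = (n*n + (⅓)*2)/8 = (n² + ⅔)/8 = (⅔ + n²)/8 = 1/12 + n²/8)
(s(178) + U)*(-835*(-7) + h(-220)) = (√2*√178 - 15218)*(-835*(-7) + (1/12 + (⅛)*(-220)²)) = (2*√89 - 15218)*(5845 + (1/12 + (⅛)*48400)) = (-15218 + 2*√89)*(5845 + (1/12 + 6050)) = (-15218 + 2*√89)*(5845 + 72601/12) = (-15218 + 2*√89)*(142741/12) = -1086116269/6 + 142741*√89/6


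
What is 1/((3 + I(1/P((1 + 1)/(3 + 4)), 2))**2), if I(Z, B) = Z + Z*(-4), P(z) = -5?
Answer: 25/324 ≈ 0.077160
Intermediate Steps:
I(Z, B) = -3*Z (I(Z, B) = Z - 4*Z = -3*Z)
1/((3 + I(1/P((1 + 1)/(3 + 4)), 2))**2) = 1/((3 - 3/(-5))**2) = 1/((3 - 3*(-1/5))**2) = 1/((3 + 3/5)**2) = 1/((18/5)**2) = 1/(324/25) = 25/324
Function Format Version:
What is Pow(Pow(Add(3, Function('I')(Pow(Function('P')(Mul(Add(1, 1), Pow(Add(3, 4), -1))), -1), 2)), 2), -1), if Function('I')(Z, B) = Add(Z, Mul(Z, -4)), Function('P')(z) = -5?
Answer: Rational(25, 324) ≈ 0.077160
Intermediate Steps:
Function('I')(Z, B) = Mul(-3, Z) (Function('I')(Z, B) = Add(Z, Mul(-4, Z)) = Mul(-3, Z))
Pow(Pow(Add(3, Function('I')(Pow(Function('P')(Mul(Add(1, 1), Pow(Add(3, 4), -1))), -1), 2)), 2), -1) = Pow(Pow(Add(3, Mul(-3, Pow(-5, -1))), 2), -1) = Pow(Pow(Add(3, Mul(-3, Rational(-1, 5))), 2), -1) = Pow(Pow(Add(3, Rational(3, 5)), 2), -1) = Pow(Pow(Rational(18, 5), 2), -1) = Pow(Rational(324, 25), -1) = Rational(25, 324)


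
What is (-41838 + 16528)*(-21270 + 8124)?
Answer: 332725260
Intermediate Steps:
(-41838 + 16528)*(-21270 + 8124) = -25310*(-13146) = 332725260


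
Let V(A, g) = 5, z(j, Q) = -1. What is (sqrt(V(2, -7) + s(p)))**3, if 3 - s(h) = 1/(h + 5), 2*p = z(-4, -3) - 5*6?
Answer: 170*sqrt(3570)/441 ≈ 23.033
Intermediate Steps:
p = -31/2 (p = (-1 - 5*6)/2 = (-1 - 30)/2 = (1/2)*(-31) = -31/2 ≈ -15.500)
s(h) = 3 - 1/(5 + h) (s(h) = 3 - 1/(h + 5) = 3 - 1/(5 + h))
(sqrt(V(2, -7) + s(p)))**3 = (sqrt(5 + (14 + 3*(-31/2))/(5 - 31/2)))**3 = (sqrt(5 + (14 - 93/2)/(-21/2)))**3 = (sqrt(5 - 2/21*(-65/2)))**3 = (sqrt(5 + 65/21))**3 = (sqrt(170/21))**3 = (sqrt(3570)/21)**3 = 170*sqrt(3570)/441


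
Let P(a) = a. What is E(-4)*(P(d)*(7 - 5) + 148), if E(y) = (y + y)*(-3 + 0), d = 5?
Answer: 3792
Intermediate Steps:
E(y) = -6*y (E(y) = (2*y)*(-3) = -6*y)
E(-4)*(P(d)*(7 - 5) + 148) = (-6*(-4))*(5*(7 - 5) + 148) = 24*(5*2 + 148) = 24*(10 + 148) = 24*158 = 3792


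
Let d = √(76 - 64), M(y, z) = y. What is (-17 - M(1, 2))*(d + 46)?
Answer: -828 - 36*√3 ≈ -890.35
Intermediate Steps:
d = 2*√3 (d = √12 = 2*√3 ≈ 3.4641)
(-17 - M(1, 2))*(d + 46) = (-17 - 1*1)*(2*√3 + 46) = (-17 - 1)*(46 + 2*√3) = -18*(46 + 2*√3) = -828 - 36*√3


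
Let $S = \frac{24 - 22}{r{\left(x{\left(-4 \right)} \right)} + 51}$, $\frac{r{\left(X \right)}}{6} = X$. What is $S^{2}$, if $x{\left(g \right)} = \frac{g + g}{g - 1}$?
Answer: $\frac{100}{91809} \approx 0.0010892$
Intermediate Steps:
$x{\left(g \right)} = \frac{2 g}{-1 + g}$
$r{\left(X \right)} = 6 X$
$S = \frac{10}{303}$ ($S = \frac{24 - 22}{6 \cdot 2 \left(-4\right) \frac{1}{-1 - 4} + 51} = \frac{2}{6 \cdot 2 \left(-4\right) \frac{1}{-5} + 51} = \frac{2}{6 \cdot 2 \left(-4\right) \left(- \frac{1}{5}\right) + 51} = \frac{2}{6 \cdot \frac{8}{5} + 51} = \frac{2}{\frac{48}{5} + 51} = \frac{2}{\frac{303}{5}} = 2 \cdot \frac{5}{303} = \frac{10}{303} \approx 0.033003$)
$S^{2} = \left(\frac{10}{303}\right)^{2} = \frac{100}{91809}$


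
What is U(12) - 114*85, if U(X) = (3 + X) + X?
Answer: -9663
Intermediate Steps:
U(X) = 3 + 2*X
U(12) - 114*85 = (3 + 2*12) - 114*85 = (3 + 24) - 9690 = 27 - 9690 = -9663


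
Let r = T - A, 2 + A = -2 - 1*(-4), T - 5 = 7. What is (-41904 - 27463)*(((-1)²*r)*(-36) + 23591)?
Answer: -1606470353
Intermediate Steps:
T = 12 (T = 5 + 7 = 12)
A = 0 (A = -2 + (-2 - 1*(-4)) = -2 + (-2 + 4) = -2 + 2 = 0)
r = 12 (r = 12 - 1*0 = 12 + 0 = 12)
(-41904 - 27463)*(((-1)²*r)*(-36) + 23591) = (-41904 - 27463)*(((-1)²*12)*(-36) + 23591) = -69367*((1*12)*(-36) + 23591) = -69367*(12*(-36) + 23591) = -69367*(-432 + 23591) = -69367*23159 = -1606470353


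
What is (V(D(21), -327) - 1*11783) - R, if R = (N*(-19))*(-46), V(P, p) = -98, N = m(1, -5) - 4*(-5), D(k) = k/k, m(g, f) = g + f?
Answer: -25865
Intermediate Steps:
m(g, f) = f + g
D(k) = 1
N = 16 (N = (-5 + 1) - 4*(-5) = -4 + 20 = 16)
R = 13984 (R = (16*(-19))*(-46) = -304*(-46) = 13984)
(V(D(21), -327) - 1*11783) - R = (-98 - 1*11783) - 1*13984 = (-98 - 11783) - 13984 = -11881 - 13984 = -25865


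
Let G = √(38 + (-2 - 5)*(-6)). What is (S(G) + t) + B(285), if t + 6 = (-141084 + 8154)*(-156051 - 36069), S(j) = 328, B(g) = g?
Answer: 25538512207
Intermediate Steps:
G = 4*√5 (G = √(38 - 7*(-6)) = √(38 + 42) = √80 = 4*√5 ≈ 8.9443)
t = 25538511594 (t = -6 + (-141084 + 8154)*(-156051 - 36069) = -6 - 132930*(-192120) = -6 + 25538511600 = 25538511594)
(S(G) + t) + B(285) = (328 + 25538511594) + 285 = 25538511922 + 285 = 25538512207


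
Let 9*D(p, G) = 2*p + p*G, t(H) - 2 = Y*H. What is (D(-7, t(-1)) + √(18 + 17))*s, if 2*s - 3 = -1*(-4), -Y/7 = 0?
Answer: -98/9 + 7*√35/2 ≈ 9.8174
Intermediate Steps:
Y = 0 (Y = -7*0 = 0)
t(H) = 2 (t(H) = 2 + 0*H = 2 + 0 = 2)
D(p, G) = 2*p/9 + G*p/9 (D(p, G) = (2*p + p*G)/9 = (2*p + G*p)/9 = 2*p/9 + G*p/9)
s = 7/2 (s = 3/2 + (-1*(-4))/2 = 3/2 + (½)*4 = 3/2 + 2 = 7/2 ≈ 3.5000)
(D(-7, t(-1)) + √(18 + 17))*s = ((⅑)*(-7)*(2 + 2) + √(18 + 17))*(7/2) = ((⅑)*(-7)*4 + √35)*(7/2) = (-28/9 + √35)*(7/2) = -98/9 + 7*√35/2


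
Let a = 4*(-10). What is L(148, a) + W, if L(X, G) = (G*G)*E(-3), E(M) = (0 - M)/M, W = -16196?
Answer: -17796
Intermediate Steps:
E(M) = -1 (E(M) = (-M)/M = -1)
a = -40
L(X, G) = -G² (L(X, G) = (G*G)*(-1) = G²*(-1) = -G²)
L(148, a) + W = -1*(-40)² - 16196 = -1*1600 - 16196 = -1600 - 16196 = -17796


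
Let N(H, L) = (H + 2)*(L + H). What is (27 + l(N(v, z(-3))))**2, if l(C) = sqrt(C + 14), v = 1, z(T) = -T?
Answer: (27 + sqrt(26))**2 ≈ 1030.3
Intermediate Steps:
N(H, L) = (2 + H)*(H + L)
l(C) = sqrt(14 + C)
(27 + l(N(v, z(-3))))**2 = (27 + sqrt(14 + (1**2 + 2*1 + 2*(-1*(-3)) + 1*(-1*(-3)))))**2 = (27 + sqrt(14 + (1 + 2 + 2*3 + 1*3)))**2 = (27 + sqrt(14 + (1 + 2 + 6 + 3)))**2 = (27 + sqrt(14 + 12))**2 = (27 + sqrt(26))**2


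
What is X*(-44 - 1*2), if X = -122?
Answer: 5612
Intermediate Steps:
X*(-44 - 1*2) = -122*(-44 - 1*2) = -122*(-44 - 2) = -122*(-46) = 5612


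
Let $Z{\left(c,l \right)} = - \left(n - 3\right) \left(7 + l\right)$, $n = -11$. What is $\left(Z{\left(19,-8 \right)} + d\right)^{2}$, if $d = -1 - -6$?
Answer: $81$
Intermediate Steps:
$Z{\left(c,l \right)} = 98 + 14 l$ ($Z{\left(c,l \right)} = - \left(-11 - 3\right) \left(7 + l\right) = - \left(-14\right) \left(7 + l\right) = - (-98 - 14 l) = 98 + 14 l$)
$d = 5$ ($d = -1 + 6 = 5$)
$\left(Z{\left(19,-8 \right)} + d\right)^{2} = \left(\left(98 + 14 \left(-8\right)\right) + 5\right)^{2} = \left(\left(98 - 112\right) + 5\right)^{2} = \left(-14 + 5\right)^{2} = \left(-9\right)^{2} = 81$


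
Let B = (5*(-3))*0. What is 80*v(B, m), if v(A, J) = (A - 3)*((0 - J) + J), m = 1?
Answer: 0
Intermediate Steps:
B = 0 (B = -15*0 = 0)
v(A, J) = 0 (v(A, J) = (-3 + A)*(-J + J) = (-3 + A)*0 = 0)
80*v(B, m) = 80*0 = 0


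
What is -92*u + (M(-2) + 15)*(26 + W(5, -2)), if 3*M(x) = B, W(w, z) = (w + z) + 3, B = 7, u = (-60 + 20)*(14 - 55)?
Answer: -450976/3 ≈ -1.5033e+5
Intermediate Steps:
u = 1640 (u = -40*(-41) = 1640)
W(w, z) = 3 + w + z
M(x) = 7/3 (M(x) = (⅓)*7 = 7/3)
-92*u + (M(-2) + 15)*(26 + W(5, -2)) = -92*1640 + (7/3 + 15)*(26 + (3 + 5 - 2)) = -150880 + 52*(26 + 6)/3 = -150880 + (52/3)*32 = -150880 + 1664/3 = -450976/3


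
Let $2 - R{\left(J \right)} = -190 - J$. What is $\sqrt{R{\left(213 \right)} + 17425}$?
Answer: $\sqrt{17830} \approx 133.53$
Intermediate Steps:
$R{\left(J \right)} = 192 + J$ ($R{\left(J \right)} = 2 - \left(-190 - J\right) = 2 + \left(190 + J\right) = 192 + J$)
$\sqrt{R{\left(213 \right)} + 17425} = \sqrt{\left(192 + 213\right) + 17425} = \sqrt{405 + 17425} = \sqrt{17830}$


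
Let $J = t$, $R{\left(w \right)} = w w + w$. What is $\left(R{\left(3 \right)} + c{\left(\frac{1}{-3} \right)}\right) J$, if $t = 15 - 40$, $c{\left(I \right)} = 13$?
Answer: $-625$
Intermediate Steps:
$R{\left(w \right)} = w + w^{2}$ ($R{\left(w \right)} = w^{2} + w = w + w^{2}$)
$t = -25$
$J = -25$
$\left(R{\left(3 \right)} + c{\left(\frac{1}{-3} \right)}\right) J = \left(3 \left(1 + 3\right) + 13\right) \left(-25\right) = \left(3 \cdot 4 + 13\right) \left(-25\right) = \left(12 + 13\right) \left(-25\right) = 25 \left(-25\right) = -625$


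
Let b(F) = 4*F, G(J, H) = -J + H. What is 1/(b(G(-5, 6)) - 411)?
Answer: -1/367 ≈ -0.0027248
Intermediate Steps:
G(J, H) = H - J
1/(b(G(-5, 6)) - 411) = 1/(4*(6 - 1*(-5)) - 411) = 1/(4*(6 + 5) - 411) = 1/(4*11 - 411) = 1/(44 - 411) = 1/(-367) = -1/367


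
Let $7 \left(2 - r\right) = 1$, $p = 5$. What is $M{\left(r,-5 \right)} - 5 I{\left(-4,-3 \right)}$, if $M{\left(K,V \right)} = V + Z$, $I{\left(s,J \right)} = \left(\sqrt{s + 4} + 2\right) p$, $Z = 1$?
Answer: $-54$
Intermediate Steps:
$r = \frac{13}{7}$ ($r = 2 - \frac{1}{7} = \frac{13}{7} \approx 1.8571$)
$I{\left(s,J \right)} = 10 + 5 \sqrt{4 + s}$ ($I{\left(s,J \right)} = \left(\sqrt{s + 4} + 2\right) 5 = \left(\sqrt{4 + s} + 2\right) 5 = \left(2 + \sqrt{4 + s}\right) 5 = 10 + 5 \sqrt{4 + s}$)
$M{\left(K,V \right)} = 1 + V$ ($M{\left(K,V \right)} = V + 1 = 1 + V$)
$M{\left(r,-5 \right)} - 5 I{\left(-4,-3 \right)} = \left(1 - 5\right) - 5 \left(10 + 5 \sqrt{4 - 4}\right) = -4 - 5 \left(10 + 5 \sqrt{0}\right) = -4 - 5 \left(10 + 5 \cdot 0\right) = -4 - 5 \left(10 + 0\right) = -4 - 50 = -54$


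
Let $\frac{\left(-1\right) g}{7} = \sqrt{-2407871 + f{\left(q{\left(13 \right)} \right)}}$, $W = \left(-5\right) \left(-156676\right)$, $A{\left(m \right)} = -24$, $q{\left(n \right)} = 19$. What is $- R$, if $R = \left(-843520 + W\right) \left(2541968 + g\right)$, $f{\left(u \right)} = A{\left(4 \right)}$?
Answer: $152873955520 - 420980 i \sqrt{2407895} \approx 1.5287 \cdot 10^{11} - 6.5325 \cdot 10^{8} i$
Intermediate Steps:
$f{\left(u \right)} = -24$
$W = 783380$
$g = - 7 i \sqrt{2407895}$ ($g = - 7 \sqrt{-2407871 - 24} = - 7 \sqrt{-2407895} = - 7 i \sqrt{2407895} \approx - 10862.0 i$)
$R = -152873955520 + 420980 i \sqrt{2407895}$ ($R = \left(-843520 + 783380\right) \left(2541968 - 7 i \sqrt{2407895}\right) = - 60140 \left(2541968 - 7 i \sqrt{2407895}\right) = -152873955520 + 420980 i \sqrt{2407895} \approx -1.5287 \cdot 10^{11} + 6.5325 \cdot 10^{8} i$)
$- R = - (-152873955520 + 420980 i \sqrt{2407895}) = 152873955520 - 420980 i \sqrt{2407895}$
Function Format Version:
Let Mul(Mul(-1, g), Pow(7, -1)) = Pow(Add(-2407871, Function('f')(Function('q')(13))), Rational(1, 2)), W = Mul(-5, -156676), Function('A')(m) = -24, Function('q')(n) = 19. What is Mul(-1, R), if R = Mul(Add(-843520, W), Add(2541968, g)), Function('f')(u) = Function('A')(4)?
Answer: Add(152873955520, Mul(-420980, I, Pow(2407895, Rational(1, 2)))) ≈ Add(1.5287e+11, Mul(-6.5325e+8, I))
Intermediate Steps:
Function('f')(u) = -24
W = 783380
g = Mul(-7, I, Pow(2407895, Rational(1, 2))) (g = Mul(-7, Pow(Add(-2407871, -24), Rational(1, 2))) = Mul(-7, Pow(-2407895, Rational(1, 2))) = Mul(-7, Mul(I, Pow(2407895, Rational(1, 2)))) = Mul(-7, I, Pow(2407895, Rational(1, 2))) ≈ Mul(-10862., I))
R = Add(-152873955520, Mul(420980, I, Pow(2407895, Rational(1, 2)))) (R = Mul(Add(-843520, 783380), Add(2541968, Mul(-7, I, Pow(2407895, Rational(1, 2))))) = Mul(-60140, Add(2541968, Mul(-7, I, Pow(2407895, Rational(1, 2))))) = Add(-152873955520, Mul(420980, I, Pow(2407895, Rational(1, 2)))) ≈ Add(-1.5287e+11, Mul(6.5325e+8, I)))
Mul(-1, R) = Mul(-1, Add(-152873955520, Mul(420980, I, Pow(2407895, Rational(1, 2))))) = Add(152873955520, Mul(-420980, I, Pow(2407895, Rational(1, 2))))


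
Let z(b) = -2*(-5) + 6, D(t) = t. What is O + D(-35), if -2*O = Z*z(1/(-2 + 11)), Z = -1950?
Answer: 15565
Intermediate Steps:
z(b) = 16 (z(b) = 10 + 6 = 16)
O = 15600 (O = -(-975)*16 = -½*(-31200) = 15600)
O + D(-35) = 15600 - 35 = 15565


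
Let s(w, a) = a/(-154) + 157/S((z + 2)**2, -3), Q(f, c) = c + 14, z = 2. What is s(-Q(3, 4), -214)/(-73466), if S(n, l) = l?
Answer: 5884/8485323 ≈ 0.00069343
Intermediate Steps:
Q(f, c) = 14 + c
s(w, a) = -157/3 - a/154 (s(w, a) = a/(-154) + 157/(-3) = a*(-1/154) + 157*(-1/3) = -a/154 - 157/3 = -157/3 - a/154)
s(-Q(3, 4), -214)/(-73466) = (-157/3 - 1/154*(-214))/(-73466) = (-157/3 + 107/77)*(-1/73466) = -11768/231*(-1/73466) = 5884/8485323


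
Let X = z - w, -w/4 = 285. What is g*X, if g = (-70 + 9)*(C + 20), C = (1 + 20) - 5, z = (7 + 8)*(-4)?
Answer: -2371680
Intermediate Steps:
w = -1140 (w = -4*285 = -1140)
z = -60 (z = 15*(-4) = -60)
C = 16 (C = 21 - 5 = 16)
g = -2196 (g = (-70 + 9)*(16 + 20) = -61*36 = -2196)
X = 1080 (X = -60 - 1*(-1140) = -60 + 1140 = 1080)
g*X = -2196*1080 = -2371680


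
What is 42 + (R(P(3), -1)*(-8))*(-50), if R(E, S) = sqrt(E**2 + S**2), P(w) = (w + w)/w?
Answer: 42 + 400*sqrt(5) ≈ 936.43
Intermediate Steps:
P(w) = 2 (P(w) = (2*w)/w = 2)
42 + (R(P(3), -1)*(-8))*(-50) = 42 + (sqrt(2**2 + (-1)**2)*(-8))*(-50) = 42 + (sqrt(4 + 1)*(-8))*(-50) = 42 + (sqrt(5)*(-8))*(-50) = 42 - 8*sqrt(5)*(-50) = 42 + 400*sqrt(5)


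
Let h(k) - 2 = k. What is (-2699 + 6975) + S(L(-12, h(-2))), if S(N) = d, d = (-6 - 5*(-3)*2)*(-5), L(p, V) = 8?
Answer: 4156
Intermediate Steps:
h(k) = 2 + k
d = -120 (d = (-6 + 15*2)*(-5) = (-6 + 30)*(-5) = 24*(-5) = -120)
S(N) = -120
(-2699 + 6975) + S(L(-12, h(-2))) = (-2699 + 6975) - 120 = 4276 - 120 = 4156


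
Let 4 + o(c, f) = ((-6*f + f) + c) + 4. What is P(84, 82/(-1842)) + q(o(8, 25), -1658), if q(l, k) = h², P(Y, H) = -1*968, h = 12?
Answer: -824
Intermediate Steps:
P(Y, H) = -968
o(c, f) = c - 5*f (o(c, f) = -4 + (((-6*f + f) + c) + 4) = -4 + ((-5*f + c) + 4) = -4 + ((c - 5*f) + 4) = -4 + (4 + c - 5*f) = c - 5*f)
q(l, k) = 144 (q(l, k) = 12² = 144)
P(84, 82/(-1842)) + q(o(8, 25), -1658) = -968 + 144 = -824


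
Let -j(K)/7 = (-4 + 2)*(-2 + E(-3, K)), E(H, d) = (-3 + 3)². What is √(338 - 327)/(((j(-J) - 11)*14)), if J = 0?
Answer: -√11/546 ≈ -0.0060744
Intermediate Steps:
E(H, d) = 0 (E(H, d) = 0² = 0)
j(K) = -28 (j(K) = -7*(-4 + 2)*(-2 + 0) = -(-14)*(-2) = -7*4 = -28)
√(338 - 327)/(((j(-J) - 11)*14)) = √(338 - 327)/(((-28 - 11)*14)) = √11/((-39*14)) = √11/(-546) = √11*(-1/546) = -√11/546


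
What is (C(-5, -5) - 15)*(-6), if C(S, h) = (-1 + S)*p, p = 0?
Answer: 90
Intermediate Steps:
C(S, h) = 0 (C(S, h) = (-1 + S)*0 = 0)
(C(-5, -5) - 15)*(-6) = (0 - 15)*(-6) = -15*(-6) = 90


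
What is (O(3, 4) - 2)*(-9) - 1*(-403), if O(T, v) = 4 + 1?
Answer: 376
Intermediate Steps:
O(T, v) = 5
(O(3, 4) - 2)*(-9) - 1*(-403) = (5 - 2)*(-9) - 1*(-403) = 3*(-9) + 403 = -27 + 403 = 376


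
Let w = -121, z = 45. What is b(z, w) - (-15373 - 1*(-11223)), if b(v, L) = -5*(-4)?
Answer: 4170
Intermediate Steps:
b(v, L) = 20
b(z, w) - (-15373 - 1*(-11223)) = 20 - (-15373 - 1*(-11223)) = 20 - (-15373 + 11223) = 20 - 1*(-4150) = 20 + 4150 = 4170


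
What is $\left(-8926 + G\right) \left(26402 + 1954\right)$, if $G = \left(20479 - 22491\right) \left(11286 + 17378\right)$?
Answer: $-1635599430264$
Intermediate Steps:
$G = -57671968$ ($G = \left(-2012\right) 28664 = -57671968$)
$\left(-8926 + G\right) \left(26402 + 1954\right) = \left(-8926 - 57671968\right) \left(26402 + 1954\right) = \left(-57680894\right) 28356 = -1635599430264$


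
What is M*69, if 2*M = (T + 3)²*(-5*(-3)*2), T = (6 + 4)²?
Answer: 10980315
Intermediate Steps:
T = 100 (T = 10² = 100)
M = 159135 (M = ((100 + 3)²*(-5*(-3)*2))/2 = (103²*(15*2))/2 = (10609*30)/2 = (½)*318270 = 159135)
M*69 = 159135*69 = 10980315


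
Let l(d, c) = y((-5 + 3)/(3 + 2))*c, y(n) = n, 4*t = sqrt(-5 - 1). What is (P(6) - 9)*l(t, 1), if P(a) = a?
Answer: 6/5 ≈ 1.2000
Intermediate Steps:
t = I*sqrt(6)/4 (t = sqrt(-5 - 1)/4 = sqrt(-6)/4 = (I*sqrt(6))/4 = I*sqrt(6)/4 ≈ 0.61237*I)
l(d, c) = -2*c/5 (l(d, c) = ((-5 + 3)/(3 + 2))*c = (-2/5)*c = (-2*1/5)*c = -2*c/5)
(P(6) - 9)*l(t, 1) = (6 - 9)*(-2/5*1) = -3*(-2/5) = 6/5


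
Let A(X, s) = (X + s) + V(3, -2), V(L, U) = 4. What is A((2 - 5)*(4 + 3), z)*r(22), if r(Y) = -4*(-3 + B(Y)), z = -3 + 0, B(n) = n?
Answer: 1520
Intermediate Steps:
z = -3
r(Y) = 12 - 4*Y (r(Y) = -4*(-3 + Y) = 12 - 4*Y)
A(X, s) = 4 + X + s (A(X, s) = (X + s) + 4 = 4 + X + s)
A((2 - 5)*(4 + 3), z)*r(22) = (4 + (2 - 5)*(4 + 3) - 3)*(12 - 4*22) = (4 - 3*7 - 3)*(12 - 88) = (4 - 21 - 3)*(-76) = -20*(-76) = 1520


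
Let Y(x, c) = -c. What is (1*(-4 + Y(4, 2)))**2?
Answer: 36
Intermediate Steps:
(1*(-4 + Y(4, 2)))**2 = (1*(-4 - 1*2))**2 = (1*(-4 - 2))**2 = (1*(-6))**2 = (-6)**2 = 36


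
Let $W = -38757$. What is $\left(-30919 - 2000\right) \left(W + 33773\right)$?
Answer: $164068296$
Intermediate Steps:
$\left(-30919 - 2000\right) \left(W + 33773\right) = \left(-30919 - 2000\right) \left(-38757 + 33773\right) = \left(-32919\right) \left(-4984\right) = 164068296$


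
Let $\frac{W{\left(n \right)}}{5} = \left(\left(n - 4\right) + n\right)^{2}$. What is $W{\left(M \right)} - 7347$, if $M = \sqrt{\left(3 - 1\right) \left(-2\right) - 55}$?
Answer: $-8447 - 80 i \sqrt{59} \approx -8447.0 - 614.49 i$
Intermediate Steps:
$M = i \sqrt{59}$ ($M = \sqrt{2 \left(-2\right) - 55} = \sqrt{-4 - 55} = \sqrt{-59} = i \sqrt{59} \approx 7.6811 i$)
$W{\left(n \right)} = 5 \left(-4 + 2 n\right)^{2}$ ($W{\left(n \right)} = 5 \left(\left(n - 4\right) + n\right)^{2} = 5 \left(\left(-4 + n\right) + n\right)^{2} = 5 \left(-4 + 2 n\right)^{2}$)
$W{\left(M \right)} - 7347 = 20 \left(-2 + i \sqrt{59}\right)^{2} - 7347 = -7347 + 20 \left(-2 + i \sqrt{59}\right)^{2}$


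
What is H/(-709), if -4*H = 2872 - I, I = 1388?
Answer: 371/709 ≈ 0.52327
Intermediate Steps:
H = -371 (H = -(2872 - 1*1388)/4 = -(2872 - 1388)/4 = -¼*1484 = -371)
H/(-709) = -371/(-709) = -371*(-1/709) = 371/709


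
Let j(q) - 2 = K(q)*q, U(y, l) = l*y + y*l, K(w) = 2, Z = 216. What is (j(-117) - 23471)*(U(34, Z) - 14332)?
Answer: -8438268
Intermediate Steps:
U(y, l) = 2*l*y (U(y, l) = l*y + l*y = 2*l*y)
j(q) = 2 + 2*q
(j(-117) - 23471)*(U(34, Z) - 14332) = ((2 + 2*(-117)) - 23471)*(2*216*34 - 14332) = ((2 - 234) - 23471)*(14688 - 14332) = (-232 - 23471)*356 = -23703*356 = -8438268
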